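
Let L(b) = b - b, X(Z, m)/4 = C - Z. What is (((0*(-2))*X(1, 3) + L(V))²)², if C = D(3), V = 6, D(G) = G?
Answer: 0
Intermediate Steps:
C = 3
X(Z, m) = 12 - 4*Z (X(Z, m) = 4*(3 - Z) = 12 - 4*Z)
L(b) = 0
(((0*(-2))*X(1, 3) + L(V))²)² = (((0*(-2))*(12 - 4*1) + 0)²)² = ((0*(12 - 4) + 0)²)² = ((0*8 + 0)²)² = ((0 + 0)²)² = (0²)² = 0² = 0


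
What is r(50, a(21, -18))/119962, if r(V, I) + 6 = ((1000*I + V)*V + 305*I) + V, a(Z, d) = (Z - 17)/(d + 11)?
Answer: -91706/419867 ≈ -0.21842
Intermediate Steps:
a(Z, d) = (-17 + Z)/(11 + d)
r(V, I) = -6 + V + 305*I + V*(V + 1000*I) (r(V, I) = -6 + (((1000*I + V)*V + 305*I) + V) = -6 + (((V + 1000*I)*V + 305*I) + V) = -6 + ((V*(V + 1000*I) + 305*I) + V) = -6 + ((305*I + V*(V + 1000*I)) + V) = -6 + (V + 305*I + V*(V + 1000*I)) = -6 + V + 305*I + V*(V + 1000*I))
r(50, a(21, -18))/119962 = (-6 + 50 + 50² + 305*((-17 + 21)/(11 - 18)) + 1000*((-17 + 21)/(11 - 18))*50)/119962 = (-6 + 50 + 2500 + 305*(4/(-7)) + 1000*(4/(-7))*50)*(1/119962) = (-6 + 50 + 2500 + 305*(-⅐*4) + 1000*(-⅐*4)*50)*(1/119962) = (-6 + 50 + 2500 + 305*(-4/7) + 1000*(-4/7)*50)*(1/119962) = (-6 + 50 + 2500 - 1220/7 - 200000/7)*(1/119962) = -183412/7*1/119962 = -91706/419867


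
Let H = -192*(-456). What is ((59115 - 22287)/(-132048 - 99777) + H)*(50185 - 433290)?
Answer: -47125875079764/1405 ≈ -3.3542e+10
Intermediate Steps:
H = 87552
((59115 - 22287)/(-132048 - 99777) + H)*(50185 - 433290) = ((59115 - 22287)/(-132048 - 99777) + 87552)*(50185 - 433290) = (36828/(-231825) + 87552)*(-383105) = (36828*(-1/231825) + 87552)*(-383105) = (-1116/7025 + 87552)*(-383105) = (615051684/7025)*(-383105) = -47125875079764/1405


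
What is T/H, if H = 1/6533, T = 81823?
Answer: 534549659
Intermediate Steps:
H = 1/6533 ≈ 0.00015307
T/H = 81823/(1/6533) = 81823*6533 = 534549659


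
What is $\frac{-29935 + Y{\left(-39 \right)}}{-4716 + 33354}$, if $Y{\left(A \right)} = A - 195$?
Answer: $- \frac{30169}{28638} \approx -1.0535$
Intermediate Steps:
$Y{\left(A \right)} = -195 + A$
$\frac{-29935 + Y{\left(-39 \right)}}{-4716 + 33354} = \frac{-29935 - 234}{-4716 + 33354} = \frac{-29935 - 234}{28638} = \left(-30169\right) \frac{1}{28638} = - \frac{30169}{28638}$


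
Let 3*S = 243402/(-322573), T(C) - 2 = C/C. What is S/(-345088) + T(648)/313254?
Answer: 29946980359/2905850386487808 ≈ 1.0306e-5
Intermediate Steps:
T(C) = 3 (T(C) = 2 + C/C = 2 + 1 = 3)
S = -81134/322573 (S = (243402/(-322573))/3 = (243402*(-1/322573))/3 = (1/3)*(-243402/322573) = -81134/322573 ≈ -0.25152)
S/(-345088) + T(648)/313254 = -81134/322573/(-345088) + 3/313254 = -81134/322573*(-1/345088) + 3*(1/313254) = 40567/55658035712 + 1/104418 = 29946980359/2905850386487808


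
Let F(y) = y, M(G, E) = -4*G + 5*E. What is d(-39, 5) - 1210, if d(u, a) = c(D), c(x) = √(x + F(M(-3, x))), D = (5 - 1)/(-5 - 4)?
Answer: -1210 + 2*√21/3 ≈ -1206.9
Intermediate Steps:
D = -4/9 (D = 4/(-9) = 4*(-⅑) = -4/9 ≈ -0.44444)
c(x) = √(12 + 6*x) (c(x) = √(x + (-4*(-3) + 5*x)) = √(x + (12 + 5*x)) = √(12 + 6*x))
d(u, a) = 2*√21/3 (d(u, a) = √(12 + 6*(-4/9)) = √(12 - 8/3) = √(28/3) = 2*√21/3)
d(-39, 5) - 1210 = 2*√21/3 - 1210 = -1210 + 2*√21/3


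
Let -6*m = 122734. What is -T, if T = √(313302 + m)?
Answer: -√2635617/3 ≈ -541.15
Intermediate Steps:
m = -61367/3 (m = -⅙*122734 = -61367/3 ≈ -20456.)
T = √2635617/3 (T = √(313302 - 61367/3) = √(878539/3) = √2635617/3 ≈ 541.15)
-T = -√2635617/3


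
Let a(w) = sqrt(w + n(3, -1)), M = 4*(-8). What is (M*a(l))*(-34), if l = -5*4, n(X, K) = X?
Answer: 1088*I*sqrt(17) ≈ 4485.9*I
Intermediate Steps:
l = -20
M = -32
a(w) = sqrt(3 + w) (a(w) = sqrt(w + 3) = sqrt(3 + w))
(M*a(l))*(-34) = -32*sqrt(3 - 20)*(-34) = -32*I*sqrt(17)*(-34) = 1088*I*sqrt(17)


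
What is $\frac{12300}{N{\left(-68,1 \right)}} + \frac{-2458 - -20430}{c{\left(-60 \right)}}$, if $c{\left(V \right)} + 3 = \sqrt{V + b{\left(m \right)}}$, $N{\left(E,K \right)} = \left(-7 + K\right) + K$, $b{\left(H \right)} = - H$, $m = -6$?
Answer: $- \frac{69632}{21} - \frac{17972 i \sqrt{6}}{21} \approx -3315.8 - 2096.3 i$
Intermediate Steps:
$N{\left(E,K \right)} = -7 + 2 K$
$c{\left(V \right)} = -3 + \sqrt{6 + V}$ ($c{\left(V \right)} = -3 + \sqrt{V - -6} = -3 + \sqrt{V + 6} = -3 + \sqrt{6 + V}$)
$\frac{12300}{N{\left(-68,1 \right)}} + \frac{-2458 - -20430}{c{\left(-60 \right)}} = \frac{12300}{-7 + 2 \cdot 1} + \frac{-2458 - -20430}{-3 + \sqrt{6 - 60}} = \frac{12300}{-7 + 2} + \frac{-2458 + 20430}{-3 + \sqrt{-54}} = \frac{12300}{-5} + \frac{17972}{-3 + 3 i \sqrt{6}} = 12300 \left(- \frac{1}{5}\right) + \frac{17972}{-3 + 3 i \sqrt{6}} = -2460 + \frac{17972}{-3 + 3 i \sqrt{6}}$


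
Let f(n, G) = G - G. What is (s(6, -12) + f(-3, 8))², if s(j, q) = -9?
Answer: 81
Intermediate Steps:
f(n, G) = 0
(s(6, -12) + f(-3, 8))² = (-9 + 0)² = (-9)² = 81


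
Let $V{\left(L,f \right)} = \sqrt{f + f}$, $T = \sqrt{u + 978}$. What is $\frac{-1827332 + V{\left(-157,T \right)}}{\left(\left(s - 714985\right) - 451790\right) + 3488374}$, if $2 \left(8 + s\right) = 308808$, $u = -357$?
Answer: $- \frac{1827332}{2475995} + \frac{\sqrt{2} \cdot 3^{\frac{3}{4}} \sqrt[4]{23}}{2475995} \approx -0.73802$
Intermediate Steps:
$T = 3 \sqrt{69}$ ($T = \sqrt{-357 + 978} = \sqrt{621} = 3 \sqrt{69} \approx 24.92$)
$s = 154396$ ($s = -8 + \frac{1}{2} \cdot 308808 = -8 + 154404 = 154396$)
$V{\left(L,f \right)} = \sqrt{2} \sqrt{f}$ ($V{\left(L,f \right)} = \sqrt{2 f} = \sqrt{2} \sqrt{f}$)
$\frac{-1827332 + V{\left(-157,T \right)}}{\left(\left(s - 714985\right) - 451790\right) + 3488374} = \frac{-1827332 + \sqrt{2} \sqrt{3 \sqrt{69}}}{\left(\left(154396 - 714985\right) - 451790\right) + 3488374} = \frac{-1827332 + \sqrt{2} \cdot 3^{\frac{3}{4}} \sqrt[4]{23}}{\left(-560589 - 451790\right) + 3488374} = \frac{-1827332 + \sqrt{2} \cdot 3^{\frac{3}{4}} \sqrt[4]{23}}{-1012379 + 3488374} = \frac{-1827332 + \sqrt{2} \cdot 3^{\frac{3}{4}} \sqrt[4]{23}}{2475995} = \left(-1827332 + \sqrt{2} \cdot 3^{\frac{3}{4}} \sqrt[4]{23}\right) \frac{1}{2475995} = - \frac{1827332}{2475995} + \frac{\sqrt{2} \cdot 3^{\frac{3}{4}} \sqrt[4]{23}}{2475995}$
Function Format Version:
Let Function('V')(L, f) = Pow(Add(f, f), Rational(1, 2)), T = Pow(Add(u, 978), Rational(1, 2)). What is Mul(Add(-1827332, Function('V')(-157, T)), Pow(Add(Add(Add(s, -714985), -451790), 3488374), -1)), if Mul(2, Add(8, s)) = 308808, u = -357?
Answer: Add(Rational(-1827332, 2475995), Mul(Rational(1, 2475995), Pow(2, Rational(1, 2)), Pow(3, Rational(3, 4)), Pow(23, Rational(1, 4)))) ≈ -0.73802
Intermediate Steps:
T = Mul(3, Pow(69, Rational(1, 2))) (T = Pow(Add(-357, 978), Rational(1, 2)) = Pow(621, Rational(1, 2)) = Mul(3, Pow(69, Rational(1, 2))) ≈ 24.920)
s = 154396 (s = Add(-8, Mul(Rational(1, 2), 308808)) = Add(-8, 154404) = 154396)
Function('V')(L, f) = Mul(Pow(2, Rational(1, 2)), Pow(f, Rational(1, 2))) (Function('V')(L, f) = Pow(Mul(2, f), Rational(1, 2)) = Mul(Pow(2, Rational(1, 2)), Pow(f, Rational(1, 2))))
Mul(Add(-1827332, Function('V')(-157, T)), Pow(Add(Add(Add(s, -714985), -451790), 3488374), -1)) = Mul(Add(-1827332, Mul(Pow(2, Rational(1, 2)), Pow(Mul(3, Pow(69, Rational(1, 2))), Rational(1, 2)))), Pow(Add(Add(Add(154396, -714985), -451790), 3488374), -1)) = Mul(Add(-1827332, Mul(Pow(2, Rational(1, 2)), Mul(Pow(3, Rational(3, 4)), Pow(23, Rational(1, 4))))), Pow(Add(Add(-560589, -451790), 3488374), -1)) = Mul(Add(-1827332, Mul(Pow(2, Rational(1, 2)), Pow(3, Rational(3, 4)), Pow(23, Rational(1, 4)))), Pow(Add(-1012379, 3488374), -1)) = Mul(Add(-1827332, Mul(Pow(2, Rational(1, 2)), Pow(3, Rational(3, 4)), Pow(23, Rational(1, 4)))), Pow(2475995, -1)) = Mul(Add(-1827332, Mul(Pow(2, Rational(1, 2)), Pow(3, Rational(3, 4)), Pow(23, Rational(1, 4)))), Rational(1, 2475995)) = Add(Rational(-1827332, 2475995), Mul(Rational(1, 2475995), Pow(2, Rational(1, 2)), Pow(3, Rational(3, 4)), Pow(23, Rational(1, 4))))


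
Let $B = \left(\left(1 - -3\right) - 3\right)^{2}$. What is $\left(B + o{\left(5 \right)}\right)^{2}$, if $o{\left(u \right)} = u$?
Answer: $36$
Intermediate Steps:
$B = 1$ ($B = \left(\left(1 + 3\right) - 3\right)^{2} = \left(4 - 3\right)^{2} = 1^{2} = 1$)
$\left(B + o{\left(5 \right)}\right)^{2} = \left(1 + 5\right)^{2} = 6^{2} = 36$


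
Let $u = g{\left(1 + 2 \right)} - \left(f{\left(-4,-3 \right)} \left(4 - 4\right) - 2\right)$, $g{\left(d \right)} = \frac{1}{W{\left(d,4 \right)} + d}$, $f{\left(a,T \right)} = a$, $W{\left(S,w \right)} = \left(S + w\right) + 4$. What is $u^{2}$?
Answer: $\frac{841}{196} \approx 4.2908$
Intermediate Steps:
$W{\left(S,w \right)} = 4 + S + w$
$g{\left(d \right)} = \frac{1}{8 + 2 d}$ ($g{\left(d \right)} = \frac{1}{\left(4 + d + 4\right) + d} = \frac{1}{\left(8 + d\right) + d} = \frac{1}{8 + 2 d}$)
$u = \frac{29}{14}$ ($u = \frac{1}{2 \left(4 + \left(1 + 2\right)\right)} - \left(- 4 \left(4 - 4\right) - 2\right) = \frac{1}{2 \left(4 + 3\right)} - \left(- 4 \left(4 - 4\right) - 2\right) = \frac{1}{2 \cdot 7} - \left(\left(-4\right) 0 - 2\right) = \frac{1}{2} \cdot \frac{1}{7} - \left(0 - 2\right) = \frac{1}{14} - -2 = \frac{1}{14} + 2 = \frac{29}{14} \approx 2.0714$)
$u^{2} = \left(\frac{29}{14}\right)^{2} = \frac{841}{196}$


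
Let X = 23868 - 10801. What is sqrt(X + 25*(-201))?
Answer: sqrt(8042) ≈ 89.677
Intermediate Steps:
X = 13067
sqrt(X + 25*(-201)) = sqrt(13067 + 25*(-201)) = sqrt(13067 - 5025) = sqrt(8042)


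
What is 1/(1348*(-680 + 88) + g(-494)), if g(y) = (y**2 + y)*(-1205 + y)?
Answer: -1/414575874 ≈ -2.4121e-9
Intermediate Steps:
g(y) = (-1205 + y)*(y + y**2) (g(y) = (y + y**2)*(-1205 + y) = (-1205 + y)*(y + y**2))
1/(1348*(-680 + 88) + g(-494)) = 1/(1348*(-680 + 88) - 494*(-1205 + (-494)**2 - 1204*(-494))) = 1/(1348*(-592) - 494*(-1205 + 244036 + 594776)) = 1/(-798016 - 494*837607) = 1/(-798016 - 413777858) = 1/(-414575874) = -1/414575874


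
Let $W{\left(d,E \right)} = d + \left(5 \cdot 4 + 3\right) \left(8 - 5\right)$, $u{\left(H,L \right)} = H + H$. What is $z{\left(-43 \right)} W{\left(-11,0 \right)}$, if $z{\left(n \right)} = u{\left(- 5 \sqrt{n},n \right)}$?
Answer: $- 580 i \sqrt{43} \approx - 3803.3 i$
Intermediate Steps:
$u{\left(H,L \right)} = 2 H$
$z{\left(n \right)} = - 10 \sqrt{n}$ ($z{\left(n \right)} = 2 \left(- 5 \sqrt{n}\right) = - 10 \sqrt{n}$)
$W{\left(d,E \right)} = 69 + d$ ($W{\left(d,E \right)} = d + \left(20 + 3\right) 3 = d + 23 \cdot 3 = d + 69 = 69 + d$)
$z{\left(-43 \right)} W{\left(-11,0 \right)} = - 10 \sqrt{-43} \left(69 - 11\right) = - 10 i \sqrt{43} \cdot 58 = - 580 i \sqrt{43}$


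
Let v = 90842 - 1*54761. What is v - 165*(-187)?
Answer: 66936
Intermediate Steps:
v = 36081 (v = 90842 - 54761 = 36081)
v - 165*(-187) = 36081 - 165*(-187) = 36081 - 1*(-30855) = 36081 + 30855 = 66936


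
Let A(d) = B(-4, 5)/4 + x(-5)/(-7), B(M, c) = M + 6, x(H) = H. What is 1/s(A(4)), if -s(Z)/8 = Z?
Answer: -7/68 ≈ -0.10294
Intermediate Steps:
B(M, c) = 6 + M
A(d) = 17/14 (A(d) = (6 - 4)/4 - 5/(-7) = 2*(¼) - 5*(-⅐) = ½ + 5/7 = 17/14)
s(Z) = -8*Z
1/s(A(4)) = 1/(-8*17/14) = 1/(-68/7) = -7/68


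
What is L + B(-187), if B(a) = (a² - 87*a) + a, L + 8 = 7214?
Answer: 58257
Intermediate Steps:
L = 7206 (L = -8 + 7214 = 7206)
B(a) = a² - 86*a
L + B(-187) = 7206 - 187*(-86 - 187) = 7206 - 187*(-273) = 7206 + 51051 = 58257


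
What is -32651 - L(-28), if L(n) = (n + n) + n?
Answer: -32567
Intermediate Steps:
L(n) = 3*n (L(n) = 2*n + n = 3*n)
-32651 - L(-28) = -32651 - 3*(-28) = -32651 - 1*(-84) = -32651 + 84 = -32567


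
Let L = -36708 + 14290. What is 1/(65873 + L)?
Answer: 1/43455 ≈ 2.3012e-5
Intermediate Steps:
L = -22418
1/(65873 + L) = 1/(65873 - 22418) = 1/43455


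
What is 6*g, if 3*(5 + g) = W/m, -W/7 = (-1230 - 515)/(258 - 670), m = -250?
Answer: -306557/10300 ≈ -29.763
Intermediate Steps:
W = -12215/412 (W = -7*(-1230 - 515)/(258 - 670) = -(-12215)/(-412) = -(-12215)*(-1)/412 = -7*1745/412 = -12215/412 ≈ -29.648)
g = -306557/61800 (g = -5 + (-12215/412/(-250))/3 = -5 + (-12215/412*(-1/250))/3 = -5 + (⅓)*(2443/20600) = -5 + 2443/61800 = -306557/61800 ≈ -4.9605)
6*g = 6*(-306557/61800) = -306557/10300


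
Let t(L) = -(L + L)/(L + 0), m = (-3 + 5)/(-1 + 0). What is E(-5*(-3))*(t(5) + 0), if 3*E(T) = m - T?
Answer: 34/3 ≈ 11.333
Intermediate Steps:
m = -2 (m = 2/(-1) = 2*(-1) = -2)
t(L) = -2 (t(L) = -2*L/L = -1*2 = -2)
E(T) = -⅔ - T/3 (E(T) = (-2 - T)/3 = -⅔ - T/3)
E(-5*(-3))*(t(5) + 0) = (-⅔ - (-5)*(-3)/3)*(-2 + 0) = (-⅔ - ⅓*15)*(-2) = (-⅔ - 5)*(-2) = -17/3*(-2) = 34/3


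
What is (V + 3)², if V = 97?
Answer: 10000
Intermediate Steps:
(V + 3)² = (97 + 3)² = 100² = 10000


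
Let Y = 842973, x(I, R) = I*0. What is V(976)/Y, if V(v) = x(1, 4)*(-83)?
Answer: 0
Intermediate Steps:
x(I, R) = 0
V(v) = 0 (V(v) = 0*(-83) = 0)
V(976)/Y = 0/842973 = 0*(1/842973) = 0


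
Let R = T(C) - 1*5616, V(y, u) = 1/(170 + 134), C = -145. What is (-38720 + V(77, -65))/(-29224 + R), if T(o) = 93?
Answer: 11770879/10563088 ≈ 1.1143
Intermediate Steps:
V(y, u) = 1/304
R = -5523 (R = 93 - 1*5616 = 93 - 5616 = -5523)
(-38720 + V(77, -65))/(-29224 + R) = (-38720 + 1/304)/(-29224 - 5523) = -11770879/304/(-34747) = -11770879/304*(-1/34747) = 11770879/10563088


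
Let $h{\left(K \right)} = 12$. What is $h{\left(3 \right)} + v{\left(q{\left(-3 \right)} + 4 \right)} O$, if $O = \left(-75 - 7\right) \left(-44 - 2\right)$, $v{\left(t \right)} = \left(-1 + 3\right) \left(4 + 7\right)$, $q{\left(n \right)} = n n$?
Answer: $82996$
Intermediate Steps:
$q{\left(n \right)} = n^{2}$
$v{\left(t \right)} = 22$ ($v{\left(t \right)} = 2 \cdot 11 = 22$)
$O = 3772$ ($O = \left(-82\right) \left(-46\right) = 3772$)
$h{\left(3 \right)} + v{\left(q{\left(-3 \right)} + 4 \right)} O = 12 + 22 \cdot 3772 = 12 + 82984 = 82996$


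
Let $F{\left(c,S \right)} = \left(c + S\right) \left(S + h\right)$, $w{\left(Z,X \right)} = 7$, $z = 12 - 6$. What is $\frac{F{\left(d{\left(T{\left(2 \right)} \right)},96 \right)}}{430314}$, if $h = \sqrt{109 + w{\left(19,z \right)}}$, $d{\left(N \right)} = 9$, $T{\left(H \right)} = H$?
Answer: $\frac{1680}{71719} + \frac{35 \sqrt{29}}{71719} \approx 0.026053$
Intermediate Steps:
$z = 6$ ($z = 12 - 6 = 6$)
$h = 2 \sqrt{29}$ ($h = \sqrt{109 + 7} = \sqrt{116} = 2 \sqrt{29} \approx 10.77$)
$F{\left(c,S \right)} = \left(S + c\right) \left(S + 2 \sqrt{29}\right)$ ($F{\left(c,S \right)} = \left(c + S\right) \left(S + 2 \sqrt{29}\right) = \left(S + c\right) \left(S + 2 \sqrt{29}\right)$)
$\frac{F{\left(d{\left(T{\left(2 \right)} \right)},96 \right)}}{430314} = \frac{96^{2} + 96 \cdot 9 + 2 \cdot 96 \sqrt{29} + 2 \cdot 9 \sqrt{29}}{430314} = \left(9216 + 864 + 192 \sqrt{29} + 18 \sqrt{29}\right) \frac{1}{430314} = \left(10080 + 210 \sqrt{29}\right) \frac{1}{430314} = \frac{1680}{71719} + \frac{35 \sqrt{29}}{71719}$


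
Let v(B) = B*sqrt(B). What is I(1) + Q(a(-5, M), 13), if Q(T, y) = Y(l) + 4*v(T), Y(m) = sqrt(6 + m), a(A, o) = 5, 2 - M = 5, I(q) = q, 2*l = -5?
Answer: 1 + sqrt(14)/2 + 20*sqrt(5) ≈ 47.592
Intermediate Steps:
l = -5/2 (l = (1/2)*(-5) = -5/2 ≈ -2.5000)
v(B) = B**(3/2)
M = -3 (M = 2 - 1*5 = 2 - 5 = -3)
Q(T, y) = sqrt(14)/2 + 4*T**(3/2) (Q(T, y) = sqrt(6 - 5/2) + 4*T**(3/2) = sqrt(7/2) + 4*T**(3/2) = sqrt(14)/2 + 4*T**(3/2))
I(1) + Q(a(-5, M), 13) = 1 + (sqrt(14)/2 + 4*5**(3/2)) = 1 + (sqrt(14)/2 + 4*(5*sqrt(5))) = 1 + (sqrt(14)/2 + 20*sqrt(5)) = 1 + sqrt(14)/2 + 20*sqrt(5)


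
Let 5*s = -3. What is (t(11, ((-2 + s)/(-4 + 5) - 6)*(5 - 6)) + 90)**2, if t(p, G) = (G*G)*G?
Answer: 8236833049/15625 ≈ 5.2716e+5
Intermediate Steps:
s = -3/5 (s = (1/5)*(-3) = -3/5 ≈ -0.60000)
t(p, G) = G**3 (t(p, G) = G**2*G = G**3)
(t(11, ((-2 + s)/(-4 + 5) - 6)*(5 - 6)) + 90)**2 = ((((-2 - 3/5)/(-4 + 5) - 6)*(5 - 6))**3 + 90)**2 = (((-13/5/1 - 6)*(-1))**3 + 90)**2 = (((-13/5*1 - 6)*(-1))**3 + 90)**2 = (((-13/5 - 6)*(-1))**3 + 90)**2 = ((-43/5*(-1))**3 + 90)**2 = ((43/5)**3 + 90)**2 = (79507/125 + 90)**2 = (90757/125)**2 = 8236833049/15625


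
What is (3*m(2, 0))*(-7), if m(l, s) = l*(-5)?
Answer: 210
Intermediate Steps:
m(l, s) = -5*l
(3*m(2, 0))*(-7) = (3*(-5*2))*(-7) = (3*(-10))*(-7) = -30*(-7) = 210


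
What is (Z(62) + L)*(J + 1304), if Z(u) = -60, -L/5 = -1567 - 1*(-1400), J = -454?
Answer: 658750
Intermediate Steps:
L = 835 (L = -5*(-1567 - 1*(-1400)) = -5*(-1567 + 1400) = -5*(-167) = 835)
(Z(62) + L)*(J + 1304) = (-60 + 835)*(-454 + 1304) = 775*850 = 658750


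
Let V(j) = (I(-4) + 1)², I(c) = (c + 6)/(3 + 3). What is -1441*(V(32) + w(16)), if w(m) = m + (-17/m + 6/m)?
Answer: -3546301/144 ≈ -24627.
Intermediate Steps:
w(m) = m - 11/m
I(c) = 1 + c/6 (I(c) = (6 + c)/6 = (6 + c)*(⅙) = 1 + c/6)
V(j) = 16/9 (V(j) = ((1 + (⅙)*(-4)) + 1)² = ((1 - ⅔) + 1)² = (⅓ + 1)² = (4/3)² = 16/9)
-1441*(V(32) + w(16)) = -1441*(16/9 + (16 - 11/16)) = -1441*(16/9 + 245/16) = -1441*2461/144 = -3546301/144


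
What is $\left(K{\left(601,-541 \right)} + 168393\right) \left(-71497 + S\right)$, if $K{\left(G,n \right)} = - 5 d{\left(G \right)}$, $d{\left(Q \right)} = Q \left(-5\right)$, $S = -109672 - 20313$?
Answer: $-36955425476$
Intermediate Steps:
$S = -129985$
$d{\left(Q \right)} = - 5 Q$
$K{\left(G,n \right)} = 25 G$ ($K{\left(G,n \right)} = - 5 \left(- 5 G\right) = 25 G$)
$\left(K{\left(601,-541 \right)} + 168393\right) \left(-71497 + S\right) = \left(25 \cdot 601 + 168393\right) \left(-71497 - 129985\right) = \left(15025 + 168393\right) \left(-201482\right) = 183418 \left(-201482\right) = -36955425476$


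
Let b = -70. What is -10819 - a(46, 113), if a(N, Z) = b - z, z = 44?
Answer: -10705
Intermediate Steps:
a(N, Z) = -114 (a(N, Z) = -70 - 1*44 = -70 - 44 = -114)
-10819 - a(46, 113) = -10819 - 1*(-114) = -10819 + 114 = -10705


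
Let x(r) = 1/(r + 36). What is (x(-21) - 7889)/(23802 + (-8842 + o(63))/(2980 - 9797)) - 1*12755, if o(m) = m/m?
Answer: -31046554807253/2434006125 ≈ -12755.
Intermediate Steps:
o(m) = 1
x(r) = 1/(36 + r)
(x(-21) - 7889)/(23802 + (-8842 + o(63))/(2980 - 9797)) - 1*12755 = (1/(36 - 21) - 7889)/(23802 + (-8842 + 1)/(2980 - 9797)) - 1*12755 = (1/15 - 7889)/(23802 - 8841/(-6817)) - 12755 = (1/15 - 7889)/(23802 - 8841*(-1/6817)) - 12755 = -118334/(15*(23802 + 8841/6817)) - 12755 = -118334/(15*162267075/6817) - 12755 = -118334/15*6817/162267075 - 12755 = -806682878/2434006125 - 12755 = -31046554807253/2434006125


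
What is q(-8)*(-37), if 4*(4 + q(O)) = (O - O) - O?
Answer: 74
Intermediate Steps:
q(O) = -4 - O/4 (q(O) = -4 + ((O - O) - O)/4 = -4 + (0 - O)/4 = -4 + (-O)/4 = -4 - O/4)
q(-8)*(-37) = (-4 - 1/4*(-8))*(-37) = (-4 + 2)*(-37) = -2*(-37) = 74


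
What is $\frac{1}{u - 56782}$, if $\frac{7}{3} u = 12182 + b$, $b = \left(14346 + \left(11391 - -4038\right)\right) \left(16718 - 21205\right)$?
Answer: $- \frac{7}{401162203} \approx -1.7449 \cdot 10^{-8}$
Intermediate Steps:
$b = -133600425$ ($b = \left(14346 + \left(11391 + 4038\right)\right) \left(-4487\right) = \left(14346 + 15429\right) \left(-4487\right) = 29775 \left(-4487\right) = -133600425$)
$u = - \frac{400764729}{7}$ ($u = \frac{3 \left(12182 - 133600425\right)}{7} = \frac{3}{7} \left(-133588243\right) = - \frac{400764729}{7} \approx -5.7252 \cdot 10^{7}$)
$\frac{1}{u - 56782} = \frac{1}{- \frac{400764729}{7} - 56782} = \frac{1}{- \frac{401162203}{7}} = - \frac{7}{401162203}$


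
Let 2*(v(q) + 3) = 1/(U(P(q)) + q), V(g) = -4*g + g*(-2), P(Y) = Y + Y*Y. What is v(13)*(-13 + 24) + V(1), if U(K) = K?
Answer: -15199/390 ≈ -38.972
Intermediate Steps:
P(Y) = Y + Y²
V(g) = -6*g (V(g) = -4*g - 2*g = -6*g)
v(q) = -3 + 1/(2*(q + q*(1 + q))) (v(q) = -3 + 1/(2*(q*(1 + q) + q)) = -3 + 1/(2*(q + q*(1 + q))))
v(13)*(-13 + 24) + V(1) = ((½)*(1 - 12*13 - 6*13²)/(13*(2 + 13)))*(-13 + 24) - 6*1 = ((½)*(1/13)*(1 - 156 - 6*169)/15)*11 - 6 = ((½)*(1/13)*(1/15)*(1 - 156 - 1014))*11 - 6 = ((½)*(1/13)*(1/15)*(-1169))*11 - 6 = -1169/390*11 - 6 = -12859/390 - 6 = -15199/390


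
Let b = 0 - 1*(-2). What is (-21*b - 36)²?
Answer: 6084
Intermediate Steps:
b = 2 (b = 0 + 2 = 2)
(-21*b - 36)² = (-21*2 - 36)² = (-42 - 36)² = (-78)² = 6084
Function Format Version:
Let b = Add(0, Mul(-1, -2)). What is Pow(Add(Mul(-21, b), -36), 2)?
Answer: 6084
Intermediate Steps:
b = 2 (b = Add(0, 2) = 2)
Pow(Add(Mul(-21, b), -36), 2) = Pow(Add(Mul(-21, 2), -36), 2) = Pow(Add(-42, -36), 2) = Pow(-78, 2) = 6084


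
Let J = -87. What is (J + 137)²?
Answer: 2500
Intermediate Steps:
(J + 137)² = (-87 + 137)² = 50² = 2500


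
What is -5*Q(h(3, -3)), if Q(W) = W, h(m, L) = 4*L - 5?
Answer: 85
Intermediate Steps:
h(m, L) = -5 + 4*L
-5*Q(h(3, -3)) = -5*(-5 + 4*(-3)) = -5*(-5 - 12) = -5*(-17) = 85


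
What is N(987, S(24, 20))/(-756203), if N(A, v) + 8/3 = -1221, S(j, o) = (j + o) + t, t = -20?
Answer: 3671/2268609 ≈ 0.0016182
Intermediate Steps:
S(j, o) = -20 + j + o (S(j, o) = (j + o) - 20 = -20 + j + o)
N(A, v) = -3671/3 (N(A, v) = -8/3 - 1221 = -3671/3)
N(987, S(24, 20))/(-756203) = -3671/3/(-756203) = -3671/3*(-1/756203) = 3671/2268609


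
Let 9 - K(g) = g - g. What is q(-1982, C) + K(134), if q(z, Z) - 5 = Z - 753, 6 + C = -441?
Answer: -1186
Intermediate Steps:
C = -447 (C = -6 - 441 = -447)
K(g) = 9 (K(g) = 9 - (g - g) = 9 - 1*0 = 9 + 0 = 9)
q(z, Z) = -748 + Z (q(z, Z) = 5 + (Z - 753) = 5 + (-753 + Z) = -748 + Z)
q(-1982, C) + K(134) = (-748 - 447) + 9 = -1195 + 9 = -1186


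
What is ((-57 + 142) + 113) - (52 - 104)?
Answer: 250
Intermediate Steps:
((-57 + 142) + 113) - (52 - 104) = (85 + 113) - 1*(-52) = 198 + 52 = 250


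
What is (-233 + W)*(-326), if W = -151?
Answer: 125184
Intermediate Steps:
(-233 + W)*(-326) = (-233 - 151)*(-326) = -384*(-326) = 125184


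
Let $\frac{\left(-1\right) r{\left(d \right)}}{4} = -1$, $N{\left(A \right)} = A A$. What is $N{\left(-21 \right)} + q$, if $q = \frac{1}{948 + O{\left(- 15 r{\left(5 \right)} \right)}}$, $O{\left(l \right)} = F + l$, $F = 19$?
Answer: $\frac{399988}{907} \approx 441.0$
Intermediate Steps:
$N{\left(A \right)} = A^{2}$
$r{\left(d \right)} = 4$ ($r{\left(d \right)} = \left(-4\right) \left(-1\right) = 4$)
$O{\left(l \right)} = 19 + l$
$q = \frac{1}{907}$ ($q = \frac{1}{948 + \left(19 - 60\right)} = \frac{1}{948 - 41} = \frac{1}{907} \approx 0.0011025$)
$N{\left(-21 \right)} + q = \left(-21\right)^{2} + \frac{1}{907} = 441 + \frac{1}{907} = \frac{399988}{907}$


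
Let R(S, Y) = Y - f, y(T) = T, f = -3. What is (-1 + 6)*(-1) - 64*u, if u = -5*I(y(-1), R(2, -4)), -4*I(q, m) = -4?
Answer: 315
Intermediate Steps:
R(S, Y) = 3 + Y (R(S, Y) = Y - 1*(-3) = Y + 3 = 3 + Y)
I(q, m) = 1 (I(q, m) = -¼*(-4) = 1)
u = -5 (u = -5*1 = -5)
(-1 + 6)*(-1) - 64*u = (-1 + 6)*(-1) - 64*(-5) = 5*(-1) + 320 = -5 + 320 = 315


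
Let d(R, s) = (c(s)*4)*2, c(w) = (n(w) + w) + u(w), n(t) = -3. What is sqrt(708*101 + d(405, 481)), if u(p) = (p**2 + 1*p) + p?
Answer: 2*sqrt(483479) ≈ 1390.7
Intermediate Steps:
u(p) = p**2 + 2*p (u(p) = (p**2 + p) + p = (p + p**2) + p = p**2 + 2*p)
c(w) = -3 + w + w*(2 + w) (c(w) = (-3 + w) + w*(2 + w) = -3 + w + w*(2 + w))
d(R, s) = -24 + 8*s + 8*s*(2 + s) (d(R, s) = ((-3 + s + s*(2 + s))*4)*2 = (-12 + 4*s + 4*s*(2 + s))*2 = -24 + 8*s + 8*s*(2 + s))
sqrt(708*101 + d(405, 481)) = sqrt(708*101 + (-24 + 8*481 + 8*481*(2 + 481))) = sqrt(71508 + (-24 + 3848 + 8*481*483)) = sqrt(71508 + (-24 + 3848 + 1858584)) = sqrt(71508 + 1862408) = sqrt(1933916) = 2*sqrt(483479)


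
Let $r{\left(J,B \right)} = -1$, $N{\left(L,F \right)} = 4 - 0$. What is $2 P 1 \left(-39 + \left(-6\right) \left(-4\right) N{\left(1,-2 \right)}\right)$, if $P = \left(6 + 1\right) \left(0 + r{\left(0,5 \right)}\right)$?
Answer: $-798$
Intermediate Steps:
$N{\left(L,F \right)} = 4$ ($N{\left(L,F \right)} = 4 + 0 = 4$)
$P = -7$ ($P = \left(6 + 1\right) \left(0 - 1\right) = 7 \left(-1\right) = -7$)
$2 P 1 \left(-39 + \left(-6\right) \left(-4\right) N{\left(1,-2 \right)}\right) = 2 \left(-7\right) 1 \left(-39 + \left(-6\right) \left(-4\right) 4\right) = \left(-14\right) 1 \left(-39 + 24 \cdot 4\right) = - 14 \left(-39 + 96\right) = \left(-14\right) 57 = -798$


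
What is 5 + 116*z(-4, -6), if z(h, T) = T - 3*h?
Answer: 701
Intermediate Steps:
5 + 116*z(-4, -6) = 5 + 116*(-6 - 3*(-4)) = 5 + 116*(-6 + 12) = 5 + 116*6 = 5 + 696 = 701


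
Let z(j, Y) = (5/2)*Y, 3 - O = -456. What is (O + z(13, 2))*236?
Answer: 109504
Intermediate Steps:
O = 459 (O = 3 - 1*(-456) = 3 + 456 = 459)
z(j, Y) = 5*Y/2 (z(j, Y) = (5*(1/2))*Y = 5*Y/2)
(O + z(13, 2))*236 = (459 + (5/2)*2)*236 = (459 + 5)*236 = 464*236 = 109504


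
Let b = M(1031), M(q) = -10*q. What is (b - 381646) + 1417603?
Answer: 1025647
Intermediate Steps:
b = -10310 (b = -10*1031 = -10310)
(b - 381646) + 1417603 = (-10310 - 381646) + 1417603 = -391956 + 1417603 = 1025647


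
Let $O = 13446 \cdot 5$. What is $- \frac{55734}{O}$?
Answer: $- \frac{9289}{11205} \approx -0.82901$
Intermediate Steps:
$O = 67230$
$- \frac{55734}{O} = - \frac{55734}{67230} = \left(-55734\right) \frac{1}{67230} = - \frac{9289}{11205}$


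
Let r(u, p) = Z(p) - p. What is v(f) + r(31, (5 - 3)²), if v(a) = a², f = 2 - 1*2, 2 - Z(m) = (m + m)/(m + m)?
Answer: -3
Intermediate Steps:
Z(m) = 1 (Z(m) = 2 - (m + m)/(m + m) = 2 - 2*m/(2*m) = 2 - 2*m*1/(2*m) = 2 - 1*1 = 2 - 1 = 1)
f = 0 (f = 2 - 2 = 0)
r(u, p) = 1 - p
v(f) + r(31, (5 - 3)²) = 0² + (1 - (5 - 3)²) = 0 + (1 - 1*2²) = 0 + (1 - 1*4) = 0 + (1 - 4) = 0 - 3 = -3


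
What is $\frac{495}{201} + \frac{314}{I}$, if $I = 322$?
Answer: $\frac{37084}{10787} \approx 3.4378$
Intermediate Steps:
$\frac{495}{201} + \frac{314}{I} = \frac{495}{201} + \frac{314}{322} = 495 \cdot \frac{1}{201} + 314 \cdot \frac{1}{322} = \frac{165}{67} + \frac{157}{161} = \frac{37084}{10787}$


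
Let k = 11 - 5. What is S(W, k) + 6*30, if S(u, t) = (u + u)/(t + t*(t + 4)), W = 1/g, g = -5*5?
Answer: 148499/825 ≈ 180.00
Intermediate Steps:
k = 6
g = -25
W = -1/25 (W = 1/(-25) = -1/25 ≈ -0.040000)
S(u, t) = 2*u/(t + t*(4 + t)) (S(u, t) = (2*u)/(t + t*(4 + t)) = 2*u/(t + t*(4 + t)))
S(W, k) + 6*30 = 2*(-1/25)/(6*(5 + 6)) + 6*30 = 2*(-1/25)*(⅙)/11 + 180 = 2*(-1/25)*(⅙)*(1/11) + 180 = -1/825 + 180 = 148499/825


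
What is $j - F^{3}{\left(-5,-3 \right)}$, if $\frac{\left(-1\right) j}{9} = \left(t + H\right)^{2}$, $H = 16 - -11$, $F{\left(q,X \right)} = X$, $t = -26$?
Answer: $18$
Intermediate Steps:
$H = 27$ ($H = 16 + 11 = 27$)
$j = -9$ ($j = - 9 \left(-26 + 27\right)^{2} = - 9 \cdot 1^{2} = \left(-9\right) 1 = -9$)
$j - F^{3}{\left(-5,-3 \right)} = -9 - \left(-3\right)^{3} = -9 - -27 = -9 + 27 = 18$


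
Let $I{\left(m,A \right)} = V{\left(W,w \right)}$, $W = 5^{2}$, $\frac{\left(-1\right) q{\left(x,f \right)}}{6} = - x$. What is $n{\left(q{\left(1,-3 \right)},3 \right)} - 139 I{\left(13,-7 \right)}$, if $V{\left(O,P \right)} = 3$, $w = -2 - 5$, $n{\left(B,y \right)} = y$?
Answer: $-414$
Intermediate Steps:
$q{\left(x,f \right)} = 6 x$ ($q{\left(x,f \right)} = - 6 \left(- x\right) = 6 x$)
$w = -7$ ($w = -2 - 5 = -7$)
$W = 25$
$I{\left(m,A \right)} = 3$
$n{\left(q{\left(1,-3 \right)},3 \right)} - 139 I{\left(13,-7 \right)} = 3 - 417 = -414$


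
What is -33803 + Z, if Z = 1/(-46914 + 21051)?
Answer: -874246990/25863 ≈ -33803.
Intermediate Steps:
Z = -1/25863 (Z = 1/(-25863) = -1/25863 ≈ -3.8665e-5)
-33803 + Z = -33803 - 1/25863 = -874246990/25863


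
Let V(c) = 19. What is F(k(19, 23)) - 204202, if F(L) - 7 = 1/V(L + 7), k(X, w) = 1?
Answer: -3879704/19 ≈ -2.0420e+5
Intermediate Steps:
F(L) = 134/19 (F(L) = 7 + 1/19 = 134/19)
F(k(19, 23)) - 204202 = 134/19 - 204202 = -3879704/19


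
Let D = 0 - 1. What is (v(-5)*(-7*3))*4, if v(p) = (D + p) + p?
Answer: 924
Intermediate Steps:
D = -1
v(p) = -1 + 2*p (v(p) = (-1 + p) + p = -1 + 2*p)
(v(-5)*(-7*3))*4 = ((-1 + 2*(-5))*(-7*3))*4 = ((-1 - 10)*(-21))*4 = -11*(-21)*4 = 231*4 = 924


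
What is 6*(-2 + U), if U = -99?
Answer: -606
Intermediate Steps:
6*(-2 + U) = 6*(-2 - 99) = 6*(-101) = -606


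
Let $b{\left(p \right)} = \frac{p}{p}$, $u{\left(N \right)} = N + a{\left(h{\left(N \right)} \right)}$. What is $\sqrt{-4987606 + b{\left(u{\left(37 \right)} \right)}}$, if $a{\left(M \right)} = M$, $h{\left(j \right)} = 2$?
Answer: $i \sqrt{4987605} \approx 2233.3 i$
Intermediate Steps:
$u{\left(N \right)} = 2 + N$ ($u{\left(N \right)} = N + 2 = 2 + N$)
$b{\left(p \right)} = 1$
$\sqrt{-4987606 + b{\left(u{\left(37 \right)} \right)}} = \sqrt{-4987606 + 1} = \sqrt{-4987605} = i \sqrt{4987605}$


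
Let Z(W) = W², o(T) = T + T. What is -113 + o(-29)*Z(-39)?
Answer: -88331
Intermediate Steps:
o(T) = 2*T
-113 + o(-29)*Z(-39) = -113 + (2*(-29))*(-39)² = -113 - 58*1521 = -113 - 88218 = -88331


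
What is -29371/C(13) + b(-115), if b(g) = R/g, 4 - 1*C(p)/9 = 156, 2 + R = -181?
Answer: 3628009/157320 ≈ 23.061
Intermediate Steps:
R = -183 (R = -2 - 181 = -183)
C(p) = -1368 (C(p) = 36 - 9*156 = 36 - 1404 = -1368)
b(g) = -183/g
-29371/C(13) + b(-115) = -29371/(-1368) - 183/(-115) = -29371*(-1/1368) - 183*(-1/115) = 29371/1368 + 183/115 = 3628009/157320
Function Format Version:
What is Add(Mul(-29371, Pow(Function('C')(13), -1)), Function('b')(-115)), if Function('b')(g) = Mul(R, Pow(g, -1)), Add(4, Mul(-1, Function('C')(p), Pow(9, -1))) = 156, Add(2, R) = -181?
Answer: Rational(3628009, 157320) ≈ 23.061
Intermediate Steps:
R = -183 (R = Add(-2, -181) = -183)
Function('C')(p) = -1368 (Function('C')(p) = Add(36, Mul(-9, 156)) = Add(36, -1404) = -1368)
Function('b')(g) = Mul(-183, Pow(g, -1))
Add(Mul(-29371, Pow(Function('C')(13), -1)), Function('b')(-115)) = Add(Mul(-29371, Pow(-1368, -1)), Mul(-183, Pow(-115, -1))) = Add(Mul(-29371, Rational(-1, 1368)), Mul(-183, Rational(-1, 115))) = Add(Rational(29371, 1368), Rational(183, 115)) = Rational(3628009, 157320)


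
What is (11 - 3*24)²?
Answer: 3721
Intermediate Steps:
(11 - 3*24)² = (11 - 72)² = (-61)² = 3721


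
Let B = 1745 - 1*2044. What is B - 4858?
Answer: -5157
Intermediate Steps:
B = -299 (B = 1745 - 2044 = -299)
B - 4858 = -299 - 4858 = -5157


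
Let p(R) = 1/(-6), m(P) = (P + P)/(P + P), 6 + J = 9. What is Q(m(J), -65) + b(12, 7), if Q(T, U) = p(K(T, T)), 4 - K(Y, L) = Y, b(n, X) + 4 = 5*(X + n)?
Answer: 545/6 ≈ 90.833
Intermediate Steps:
J = 3 (J = -6 + 9 = 3)
m(P) = 1 (m(P) = (2*P)/((2*P)) = (2*P)*(1/(2*P)) = 1)
b(n, X) = -4 + 5*X + 5*n (b(n, X) = -4 + 5*(X + n) = -4 + (5*X + 5*n) = -4 + 5*X + 5*n)
K(Y, L) = 4 - Y
p(R) = -1/6
Q(T, U) = -1/6
Q(m(J), -65) + b(12, 7) = -1/6 + (-4 + 5*7 + 5*12) = -1/6 + (-4 + 35 + 60) = -1/6 + 91 = 545/6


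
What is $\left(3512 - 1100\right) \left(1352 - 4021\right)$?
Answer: $-6437628$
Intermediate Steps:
$\left(3512 - 1100\right) \left(1352 - 4021\right) = 2412 \left(-2669\right) = -6437628$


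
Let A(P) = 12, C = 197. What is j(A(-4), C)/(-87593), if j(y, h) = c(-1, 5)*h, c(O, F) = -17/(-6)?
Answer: -3349/525558 ≈ -0.0063723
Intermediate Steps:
c(O, F) = 17/6 (c(O, F) = -17*(-⅙) = 17/6)
j(y, h) = 17*h/6
j(A(-4), C)/(-87593) = ((17/6)*197)/(-87593) = (3349/6)*(-1/87593) = -3349/525558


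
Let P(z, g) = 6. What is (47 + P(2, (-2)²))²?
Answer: 2809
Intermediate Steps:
(47 + P(2, (-2)²))² = (47 + 6)² = 53² = 2809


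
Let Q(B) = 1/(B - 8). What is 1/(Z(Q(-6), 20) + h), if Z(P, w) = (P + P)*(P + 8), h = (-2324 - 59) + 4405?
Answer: 98/198045 ≈ 0.00049484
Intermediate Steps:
Q(B) = 1/(-8 + B)
h = 2022 (h = -2383 + 4405 = 2022)
Z(P, w) = 2*P*(8 + P) (Z(P, w) = (2*P)*(8 + P) = 2*P*(8 + P))
1/(Z(Q(-6), 20) + h) = 1/(2*(8 + 1/(-8 - 6))/(-8 - 6) + 2022) = 1/(2*(8 + 1/(-14))/(-14) + 2022) = 1/(2*(-1/14)*(8 - 1/14) + 2022) = 1/(2*(-1/14)*(111/14) + 2022) = 1/(-111/98 + 2022) = 1/(198045/98) = 98/198045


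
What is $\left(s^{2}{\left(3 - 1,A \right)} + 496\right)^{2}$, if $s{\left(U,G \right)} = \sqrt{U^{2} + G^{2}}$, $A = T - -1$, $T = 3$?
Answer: $266256$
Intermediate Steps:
$A = 4$ ($A = 3 - -1 = 3 + 1 = 4$)
$s{\left(U,G \right)} = \sqrt{G^{2} + U^{2}}$
$\left(s^{2}{\left(3 - 1,A \right)} + 496\right)^{2} = \left(\left(\sqrt{4^{2} + \left(3 - 1\right)^{2}}\right)^{2} + 496\right)^{2} = \left(\left(\sqrt{16 + \left(3 - 1\right)^{2}}\right)^{2} + 496\right)^{2} = \left(\left(\sqrt{16 + 2^{2}}\right)^{2} + 496\right)^{2} = \left(\left(\sqrt{16 + 4}\right)^{2} + 496\right)^{2} = \left(\left(\sqrt{20}\right)^{2} + 496\right)^{2} = \left(\left(2 \sqrt{5}\right)^{2} + 496\right)^{2} = \left(20 + 496\right)^{2} = 516^{2} = 266256$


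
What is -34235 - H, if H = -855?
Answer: -33380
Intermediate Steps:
-34235 - H = -34235 - 1*(-855) = -34235 + 855 = -33380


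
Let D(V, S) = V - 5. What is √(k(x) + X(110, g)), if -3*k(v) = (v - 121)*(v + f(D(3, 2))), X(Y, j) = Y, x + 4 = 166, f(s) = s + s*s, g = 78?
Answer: I*√19182/3 ≈ 46.166*I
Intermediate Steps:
D(V, S) = -5 + V
f(s) = s + s²
x = 162 (x = -4 + 166 = 162)
k(v) = -(-121 + v)*(2 + v)/3 (k(v) = -(v - 121)*(v + (-5 + 3)*(1 + (-5 + 3)))/3 = -(-121 + v)*(v - 2*(1 - 2))/3 = -(-121 + v)*(v - 2*(-1))/3 = -(-121 + v)*(v + 2)/3 = -(-121 + v)*(2 + v)/3)
√(k(x) + X(110, g)) = √((242/3 - ⅓*162² + (119/3)*162) + 110) = √((242/3 - ⅓*26244 + 6426) + 110) = √((242/3 - 8748 + 6426) + 110) = √(-6724/3 + 110) = √(-6394/3) = I*√19182/3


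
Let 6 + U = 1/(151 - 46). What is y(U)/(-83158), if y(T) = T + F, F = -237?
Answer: 12757/4365795 ≈ 0.0029220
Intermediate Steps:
U = -629/105 (U = -6 + 1/(151 - 46) = -6 + 1/105 = -629/105 ≈ -5.9905)
y(T) = -237 + T (y(T) = T - 237 = -237 + T)
y(U)/(-83158) = (-237 - 629/105)/(-83158) = -25514/105*(-1/83158) = 12757/4365795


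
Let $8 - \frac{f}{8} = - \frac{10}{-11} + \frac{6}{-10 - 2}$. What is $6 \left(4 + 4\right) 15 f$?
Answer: $\frac{480960}{11} \approx 43724.0$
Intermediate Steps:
$f = \frac{668}{11}$ ($f = 64 - 8 \left(- \frac{10}{-11} + \frac{6}{-10 - 2}\right) = 64 - 8 \left(\left(-10\right) \left(- \frac{1}{11}\right) + \frac{6}{-12}\right) = 64 - 8 \left(\frac{10}{11} + 6 \left(- \frac{1}{12}\right)\right) = 64 - 8 \left(\frac{10}{11} - \frac{1}{2}\right) = 64 - \frac{36}{11} = \frac{668}{11} \approx 60.727$)
$6 \left(4 + 4\right) 15 f = 6 \left(4 + 4\right) 15 \cdot \frac{668}{11} = 6 \cdot 8 \cdot 15 \cdot \frac{668}{11} = 48 \cdot 15 \cdot \frac{668}{11} = 720 \cdot \frac{668}{11} = \frac{480960}{11}$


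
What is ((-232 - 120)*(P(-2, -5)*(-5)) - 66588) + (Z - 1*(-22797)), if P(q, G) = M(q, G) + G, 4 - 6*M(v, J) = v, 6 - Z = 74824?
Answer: -125649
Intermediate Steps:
Z = -74818 (Z = 6 - 1*74824 = 6 - 74824 = -74818)
M(v, J) = ⅔ - v/6
P(q, G) = ⅔ + G - q/6 (P(q, G) = (⅔ - q/6) + G = ⅔ + G - q/6)
((-232 - 120)*(P(-2, -5)*(-5)) - 66588) + (Z - 1*(-22797)) = ((-232 - 120)*((⅔ - 5 - ⅙*(-2))*(-5)) - 66588) + (-74818 - 1*(-22797)) = (-352*(⅔ - 5 + ⅓)*(-5) - 66588) + (-74818 + 22797) = (-(-1408)*(-5) - 66588) - 52021 = (-352*20 - 66588) - 52021 = (-7040 - 66588) - 52021 = -73628 - 52021 = -125649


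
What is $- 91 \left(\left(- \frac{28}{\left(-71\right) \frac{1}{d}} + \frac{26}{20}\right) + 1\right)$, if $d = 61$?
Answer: $- \frac{1702883}{710} \approx -2398.4$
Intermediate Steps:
$- 91 \left(\left(- \frac{28}{\left(-71\right) \frac{1}{d}} + \frac{26}{20}\right) + 1\right) = - 91 \left(\left(- \frac{28}{\left(-71\right) \frac{1}{61}} + \frac{26}{20}\right) + 1\right) = - 91 \left(\left(- \frac{28}{\left(-71\right) \frac{1}{61}} + 26 \cdot \frac{1}{20}\right) + 1\right) = - 91 \left(\left(- \frac{28}{- \frac{71}{61}} + \frac{13}{10}\right) + 1\right) = - 91 \left(\left(\left(-28\right) \left(- \frac{61}{71}\right) + \frac{13}{10}\right) + 1\right) = - 91 \left(\left(\frac{1708}{71} + \frac{13}{10}\right) + 1\right) = - 91 \left(\frac{18003}{710} + 1\right) = \left(-91\right) \frac{18713}{710} = - \frac{1702883}{710}$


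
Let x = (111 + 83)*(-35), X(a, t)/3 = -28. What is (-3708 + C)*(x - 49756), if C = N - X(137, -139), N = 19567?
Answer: -901512878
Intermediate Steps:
X(a, t) = -84 (X(a, t) = 3*(-28) = -84)
x = -6790 (x = 194*(-35) = -6790)
C = 19651 (C = 19567 - 1*(-84) = 19567 + 84 = 19651)
(-3708 + C)*(x - 49756) = (-3708 + 19651)*(-6790 - 49756) = 15943*(-56546) = -901512878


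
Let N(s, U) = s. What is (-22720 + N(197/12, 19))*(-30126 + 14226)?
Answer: 360986975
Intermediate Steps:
(-22720 + N(197/12, 19))*(-30126 + 14226) = (-22720 + 197/12)*(-30126 + 14226) = (-22720 + 197*(1/12))*(-15900) = (-22720 + 197/12)*(-15900) = -272443/12*(-15900) = 360986975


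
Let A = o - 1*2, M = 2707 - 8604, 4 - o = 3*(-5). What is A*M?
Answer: -100249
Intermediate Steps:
o = 19 (o = 4 - 3*(-5) = 4 - 1*(-15) = 4 + 15 = 19)
M = -5897
A = 17 (A = 19 - 1*2 = 19 - 2 = 17)
A*M = 17*(-5897) = -100249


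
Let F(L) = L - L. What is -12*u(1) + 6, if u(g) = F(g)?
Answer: 6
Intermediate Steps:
F(L) = 0
u(g) = 0
-12*u(1) + 6 = -12*0 + 6 = 0 + 6 = 6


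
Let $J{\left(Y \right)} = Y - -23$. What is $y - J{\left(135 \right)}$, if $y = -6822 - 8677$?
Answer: $-15657$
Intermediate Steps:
$J{\left(Y \right)} = 23 + Y$ ($J{\left(Y \right)} = Y + 23 = 23 + Y$)
$y = -15499$ ($y = -6822 - 8677 = -15499$)
$y - J{\left(135 \right)} = -15499 - \left(23 + 135\right) = -15499 - 158 = -15657$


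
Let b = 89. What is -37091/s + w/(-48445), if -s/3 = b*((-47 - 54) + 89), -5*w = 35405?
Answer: -1774185971/155217780 ≈ -11.430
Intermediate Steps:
w = -7081 (w = -⅕*35405 = -7081)
s = 3204 (s = -267*((-47 - 54) + 89) = -267*(-101 + 89) = -267*(-12) = -3*(-1068) = 3204)
-37091/s + w/(-48445) = -37091/3204 - 7081/(-48445) = -37091*1/3204 - 7081*(-1/48445) = -37091/3204 + 7081/48445 = -1774185971/155217780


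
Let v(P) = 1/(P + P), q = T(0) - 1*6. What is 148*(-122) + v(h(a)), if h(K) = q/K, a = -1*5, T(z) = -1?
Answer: -252779/14 ≈ -18056.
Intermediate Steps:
a = -5
q = -7 (q = -1 - 1*6 = -1 - 6 = -7)
h(K) = -7/K
v(P) = 1/(2*P)
148*(-122) + v(h(a)) = 148*(-122) + 1/(2*((-7/(-5)))) = -18056 + 1/(2*((-7*(-⅕)))) = -18056 + 1/(2*(7/5)) = -18056 + (½)*(5/7) = -18056 + 5/14 = -252779/14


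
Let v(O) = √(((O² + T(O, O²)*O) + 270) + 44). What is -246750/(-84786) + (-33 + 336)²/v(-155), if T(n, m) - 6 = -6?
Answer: 41125/14131 + 30603*√24339/8113 ≈ 591.39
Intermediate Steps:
T(n, m) = 0 (T(n, m) = 6 - 6 = 0)
v(O) = √(314 + O²) (v(O) = √(((O² + 0*O) + 270) + 44) = √(((O² + 0) + 270) + 44) = √((O² + 270) + 44) = √((270 + O²) + 44) = √(314 + O²))
-246750/(-84786) + (-33 + 336)²/v(-155) = -246750/(-84786) + (-33 + 336)²/(√(314 + (-155)²)) = -246750*(-1/84786) + 303²/(√(314 + 24025)) = 41125/14131 + 91809/(√24339) = 41125/14131 + 91809*(√24339/24339) = 41125/14131 + 30603*√24339/8113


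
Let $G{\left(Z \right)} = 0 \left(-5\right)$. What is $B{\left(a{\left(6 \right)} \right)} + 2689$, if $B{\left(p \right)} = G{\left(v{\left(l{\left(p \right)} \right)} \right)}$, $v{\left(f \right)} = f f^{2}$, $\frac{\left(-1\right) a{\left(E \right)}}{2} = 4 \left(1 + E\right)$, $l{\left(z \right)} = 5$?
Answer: $2689$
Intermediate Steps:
$a{\left(E \right)} = -8 - 8 E$ ($a{\left(E \right)} = - 2 \cdot 4 \left(1 + E\right) = - 2 \left(4 + 4 E\right) = -8 - 8 E$)
$v{\left(f \right)} = f^{3}$
$G{\left(Z \right)} = 0$
$B{\left(p \right)} = 0$
$B{\left(a{\left(6 \right)} \right)} + 2689 = 0 + 2689 = 2689$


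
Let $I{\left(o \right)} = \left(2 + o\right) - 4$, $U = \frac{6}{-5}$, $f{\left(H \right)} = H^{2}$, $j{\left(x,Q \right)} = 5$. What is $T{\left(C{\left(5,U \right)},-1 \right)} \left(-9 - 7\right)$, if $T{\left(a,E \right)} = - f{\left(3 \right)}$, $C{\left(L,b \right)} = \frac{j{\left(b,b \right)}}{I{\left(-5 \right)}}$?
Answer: $144$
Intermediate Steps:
$U = - \frac{6}{5}$ ($U = 6 \left(- \frac{1}{5}\right) = - \frac{6}{5} \approx -1.2$)
$I{\left(o \right)} = -2 + o$
$C{\left(L,b \right)} = - \frac{5}{7}$ ($C{\left(L,b \right)} = \frac{5}{-2 - 5} = \frac{5}{-7} = 5 \left(- \frac{1}{7}\right) = - \frac{5}{7}$)
$T{\left(a,E \right)} = -9$ ($T{\left(a,E \right)} = - 3^{2} = \left(-1\right) 9 = -9$)
$T{\left(C{\left(5,U \right)},-1 \right)} \left(-9 - 7\right) = - 9 \left(-9 - 7\right) = \left(-9\right) \left(-16\right) = 144$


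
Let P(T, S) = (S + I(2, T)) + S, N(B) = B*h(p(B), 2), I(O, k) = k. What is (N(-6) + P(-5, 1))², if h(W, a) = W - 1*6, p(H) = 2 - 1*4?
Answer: 2025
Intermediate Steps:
p(H) = -2 (p(H) = 2 - 4 = -2)
h(W, a) = -6 + W (h(W, a) = W - 6 = -6 + W)
N(B) = -8*B (N(B) = B*(-6 - 2) = B*(-8) = -8*B)
P(T, S) = T + 2*S (P(T, S) = (S + T) + S = T + 2*S)
(N(-6) + P(-5, 1))² = (-8*(-6) + (-5 + 2*1))² = (48 + (-5 + 2))² = (48 - 3)² = 45² = 2025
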